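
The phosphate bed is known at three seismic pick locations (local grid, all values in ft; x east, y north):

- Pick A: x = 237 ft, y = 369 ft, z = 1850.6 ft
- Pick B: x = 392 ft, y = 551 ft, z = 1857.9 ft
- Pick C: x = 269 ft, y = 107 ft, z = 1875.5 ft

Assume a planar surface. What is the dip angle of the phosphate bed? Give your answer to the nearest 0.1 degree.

9.0°

Let the plane be z = a·x + b·y + c.
Pick B−Pick A: 155a + 182b = 7.3;  Pick C−Pick A: 32a − 262b = 24.9.
Solving gives a = 0.13879, b = −0.07809.
Gradient magnitude |∇z| = √(a² + b²) = √(0.01926 + 0.00610) = 0.15925.
True dip = arctan(0.15925) = 9.0°, dipping toward WNW (azimuth ≈ 299°).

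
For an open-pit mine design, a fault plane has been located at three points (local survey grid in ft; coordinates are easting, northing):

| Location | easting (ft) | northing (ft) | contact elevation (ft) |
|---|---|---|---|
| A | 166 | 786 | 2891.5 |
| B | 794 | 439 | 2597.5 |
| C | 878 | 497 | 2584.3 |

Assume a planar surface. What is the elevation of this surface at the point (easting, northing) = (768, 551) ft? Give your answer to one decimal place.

2634.1 ft

Let the plane be z = a·easting + b·northing + c.
B−A: 628a − 347b = −294;  C−A: 712a − 289b = −307.2.
Solving gives a = −0.32990, b = 0.25020.
Then c = 2891.5 − a·166 − b·786 = 2749.60.
At (768, 551): z = −253.4 + 137.9 + 2749.60 = 2634.1 ft.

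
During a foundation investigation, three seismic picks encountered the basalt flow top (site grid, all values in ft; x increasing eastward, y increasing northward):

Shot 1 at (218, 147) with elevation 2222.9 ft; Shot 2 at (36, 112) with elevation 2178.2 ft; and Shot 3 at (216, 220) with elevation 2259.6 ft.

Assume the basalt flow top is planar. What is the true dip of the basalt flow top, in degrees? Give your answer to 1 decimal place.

27.8°

Two edge vectors: Shot 1→Shot 2 = (-182, -35, -44.7), Shot 1→Shot 3 = (-2, 73, 36.7).
Normal n = (Shot 1→Shot 2) × (Shot 1→Shot 3) = (1978.6, 6768.8, -13356).
So ∂z/∂x = −n_x/n_z = 0.14814 and ∂z/∂y = −n_y/n_z = 0.50680.
Gradient magnitude |∇z| = √(a² + b²) = √(0.02195 + 0.25684) = 0.52801.
True dip = arctan(0.52801) = 27.8°, dipping toward SSW (azimuth ≈ 196°).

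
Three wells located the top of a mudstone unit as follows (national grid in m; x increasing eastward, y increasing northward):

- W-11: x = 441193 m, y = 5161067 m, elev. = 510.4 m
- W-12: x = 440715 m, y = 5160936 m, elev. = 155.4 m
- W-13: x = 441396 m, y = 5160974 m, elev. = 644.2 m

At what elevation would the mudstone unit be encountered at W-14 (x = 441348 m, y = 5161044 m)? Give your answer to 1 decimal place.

Let the plane be z = a·x + b·y + c.
W-12−W-11: −478a − 131b = −355;  W-13−W-11: 203a − 93b = 133.8.
Solving gives a = 0.711399496, b = 0.114130083.
Then c = 510.4 − a·441193 − b·5161067 = −902387.08.
At (441348, 5161044): z = 313974.7 + 589030.4 − 902387.08 = 618.0 m.

618.0 m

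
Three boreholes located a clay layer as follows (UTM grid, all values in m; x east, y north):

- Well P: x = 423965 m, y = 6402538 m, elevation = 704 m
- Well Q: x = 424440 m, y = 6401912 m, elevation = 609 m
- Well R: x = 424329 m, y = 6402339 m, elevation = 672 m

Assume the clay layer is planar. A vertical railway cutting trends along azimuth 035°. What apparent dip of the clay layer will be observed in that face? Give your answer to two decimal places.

Two edge vectors: Well P→Well Q = (475, -626, -95), Well P→Well R = (364, -199, -32).
Normal n = (Well P→Well Q) × (Well P→Well R) = (1127, -19380, 133339).
So ∂z/∂x = −n_x/n_z = −0.00845 and ∂z/∂y = −n_y/n_z = 0.14534.
Unit vector along 035° is (sin 35°, cos 35°) = (0.5736, 0.8192).
Slope in that direction = a·(0.5736) + b·(0.8192) = 0.11421.
Apparent dip = arctan|0.11421| = 6.52° (true dip is 8.3°, so apparent ≤ true as expected).

6.52°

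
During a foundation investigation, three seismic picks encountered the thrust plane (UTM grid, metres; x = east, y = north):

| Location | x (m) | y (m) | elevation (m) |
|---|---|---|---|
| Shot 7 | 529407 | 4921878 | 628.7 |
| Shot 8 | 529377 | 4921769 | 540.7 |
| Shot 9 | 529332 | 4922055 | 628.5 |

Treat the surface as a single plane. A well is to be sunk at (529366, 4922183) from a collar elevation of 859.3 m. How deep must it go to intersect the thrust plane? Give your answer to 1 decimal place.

128.9 m

Let the plane be z = a·x + b·y + c.
Shot 8−Shot 7: −30a − 109b = −88;  Shot 9−Shot 7: −75a + 177b = −0.2.
Solving gives a = 1.156677790, b = 0.488987764.
Then c = 628.7 − a·529407 − b·4921878 = −3018462.74.
At (529366, 4922183): z_contact = 612305.90 + 2406887.26 − 3018462.74 = 730.42 m.
Depth below ground = 859.3 − 730.42 = 128.9 m.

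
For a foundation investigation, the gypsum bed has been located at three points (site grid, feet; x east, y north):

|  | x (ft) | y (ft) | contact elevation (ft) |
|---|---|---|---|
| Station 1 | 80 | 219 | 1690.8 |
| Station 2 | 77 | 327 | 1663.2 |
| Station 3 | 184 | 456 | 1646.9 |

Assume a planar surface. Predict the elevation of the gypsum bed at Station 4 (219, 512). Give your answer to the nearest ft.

1638 ft

Let the plane be z = a·x + b·y + c.
Station 2−Station 1: −3a + 108b = −27.6;  Station 3−Station 1: 104a + 237b = −43.9.
Solving gives a = 0.15072, b = −0.25137.
Then c = 1690.8 − a·80 − b·219 = 1733.79.
At (219, 512): z = 33.0 − 128.7 + 1733.79 = 1638.1 ft.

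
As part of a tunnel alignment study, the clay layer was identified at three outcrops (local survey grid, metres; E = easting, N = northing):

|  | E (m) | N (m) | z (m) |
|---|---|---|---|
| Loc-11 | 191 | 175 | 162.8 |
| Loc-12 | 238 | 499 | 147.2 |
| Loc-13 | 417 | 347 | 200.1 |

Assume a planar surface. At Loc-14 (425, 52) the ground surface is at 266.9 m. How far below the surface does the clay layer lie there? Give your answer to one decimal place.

41.1 m

Let the plane be z = a·E + b·N + c.
Loc-12−Loc-11: 47a + 324b = −15.6;  Loc-13−Loc-11: 226a + 172b = 37.3.
Solving gives a = 0.22672, b = −0.08104.
Then c = 162.8 − a·191 − b·175 = 133.68.
At (425, 52): z_contact = 96.36 − 4.21 + 133.68 = 225.82 m.
Depth below ground = 266.9 − 225.82 = 41.1 m.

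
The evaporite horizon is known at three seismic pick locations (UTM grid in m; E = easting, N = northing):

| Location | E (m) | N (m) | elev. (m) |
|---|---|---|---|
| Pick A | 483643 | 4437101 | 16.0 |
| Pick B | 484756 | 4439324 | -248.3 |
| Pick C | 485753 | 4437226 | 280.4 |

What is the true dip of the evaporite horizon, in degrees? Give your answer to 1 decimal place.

13.0°

Let the plane be z = a·E + b·N + c.
Pick B−Pick A: 1113a + 2223b = −264.3;  Pick C−Pick A: 2110a + 125b = 264.4.
Solving gives a = 0.13640, b = −0.18718.
Gradient magnitude |∇z| = √(a² + b²) = √(0.01860 + 0.03504) = 0.23161.
True dip = arctan(0.23161) = 13.0°, dipping toward NW (azimuth ≈ 324°).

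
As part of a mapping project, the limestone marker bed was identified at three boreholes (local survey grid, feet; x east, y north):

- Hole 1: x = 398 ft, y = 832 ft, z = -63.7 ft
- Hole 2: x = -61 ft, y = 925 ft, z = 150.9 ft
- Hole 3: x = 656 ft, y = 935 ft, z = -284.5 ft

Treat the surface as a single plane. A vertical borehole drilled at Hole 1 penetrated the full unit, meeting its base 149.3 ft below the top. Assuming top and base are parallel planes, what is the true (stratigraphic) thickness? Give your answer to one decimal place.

Two edge vectors: Hole 1→Hole 2 = (-459, 93, 214.6), Hole 1→Hole 3 = (258, 103, -220.8).
Normal n = (Hole 1→Hole 2) × (Hole 1→Hole 3) = (-42638.2, -45980.4, -71271).
So ∂z/∂x = −n_x/n_z = −0.59825 and ∂z/∂y = −n_y/n_z = −0.64515.
|∇z| = √(a²+b²) = 0.87984, so dip δ = arctan(0.87984) = 41.34°.
True thickness = vertical thickness × cos δ = 149.3 × cos 41.34° = 112.1 ft.

112.1 ft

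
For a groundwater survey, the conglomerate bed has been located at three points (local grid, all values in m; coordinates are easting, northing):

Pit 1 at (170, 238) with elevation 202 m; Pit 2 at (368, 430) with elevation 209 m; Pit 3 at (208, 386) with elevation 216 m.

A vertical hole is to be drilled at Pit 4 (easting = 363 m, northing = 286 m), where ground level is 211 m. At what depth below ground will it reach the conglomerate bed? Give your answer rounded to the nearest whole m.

Let the plane be z = a·easting + b·northing + c.
Pit 2−Pit 1: 198a + 192b = 7;  Pit 3−Pit 1: 38a + 148b = 14.
Solving gives a = −0.07506, b = 0.11387.
Then c = 202 − a·170 − b·238 = 187.66.
At (363, 286): z_contact = −27.2 + 32.6 + 187.66 = 193.0 m.
Depth below ground = 211 − 193.0 = 18 m.

18 m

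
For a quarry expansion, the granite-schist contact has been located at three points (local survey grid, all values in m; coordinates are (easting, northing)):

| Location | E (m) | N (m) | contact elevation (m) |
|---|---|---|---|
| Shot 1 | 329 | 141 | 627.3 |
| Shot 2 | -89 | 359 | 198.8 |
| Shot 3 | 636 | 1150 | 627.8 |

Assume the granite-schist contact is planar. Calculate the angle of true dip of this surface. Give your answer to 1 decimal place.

42.8°

Let the plane be z = a·E + b·N + c.
Shot 2−Shot 1: −418a + 218b = −428.5;  Shot 3−Shot 1: 307a + 1009b = 0.5.
Solving gives a = 0.88495, b = −0.26876.
Gradient magnitude |∇z| = √(a² + b²) = √(0.78314 + 0.07223) = 0.92486.
True dip = arctan(0.92486) = 42.8°, dipping toward WNW (azimuth ≈ 287°).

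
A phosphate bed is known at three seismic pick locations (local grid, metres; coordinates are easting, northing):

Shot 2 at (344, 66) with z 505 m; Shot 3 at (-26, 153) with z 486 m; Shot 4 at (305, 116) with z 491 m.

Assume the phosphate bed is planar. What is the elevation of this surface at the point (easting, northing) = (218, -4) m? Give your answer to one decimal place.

Let the plane be z = a·easting + b·northing + c.
Shot 3−Shot 2: −370a + 87b = −19;  Shot 4−Shot 2: −39a + 50b = −14.
Solving gives a = −0.01774, b = −0.29384.
Then c = 505 − a·344 − b·66 = 530.50.
At (218, -4): z = −3.9 + 1.2 + 530.50 = 527.8 m.

527.8 m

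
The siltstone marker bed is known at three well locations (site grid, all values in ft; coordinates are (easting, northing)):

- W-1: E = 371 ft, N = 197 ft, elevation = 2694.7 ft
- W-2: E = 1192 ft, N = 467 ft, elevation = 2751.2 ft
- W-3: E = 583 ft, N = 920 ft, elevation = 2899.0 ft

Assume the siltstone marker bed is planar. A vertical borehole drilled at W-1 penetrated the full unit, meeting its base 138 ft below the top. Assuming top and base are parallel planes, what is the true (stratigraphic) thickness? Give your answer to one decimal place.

132.5 ft

Let the plane be z = a·E + b·N + c.
W-2−W-1: 821a + 270b = 56.5;  W-3−W-1: 212a + 723b = 204.3.
Solving gives a = −0.02668, b = 0.29040.
|∇z| = √(a²+b²) = 0.29162, so dip δ = arctan(0.29162) = 16.26°.
True thickness = vertical thickness × cos δ = 138 × cos 16.26° = 132.5 ft.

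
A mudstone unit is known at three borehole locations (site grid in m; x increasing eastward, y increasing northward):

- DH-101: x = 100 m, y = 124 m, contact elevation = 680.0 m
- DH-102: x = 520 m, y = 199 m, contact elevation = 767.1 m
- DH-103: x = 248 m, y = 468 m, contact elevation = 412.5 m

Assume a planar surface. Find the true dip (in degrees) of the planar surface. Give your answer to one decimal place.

Let the plane be z = a·x + b·y + c.
DH-102−DH-101: 420a + 75b = 87.1;  DH-103−DH-101: 148a + 344b = −267.5.
Solving gives a = 0.37506, b = −0.93898.
Gradient magnitude |∇z| = √(a² + b²) = √(0.14067 + 0.88168) = 1.01111.
True dip = arctan(1.01111) = 45.3°, dipping toward NNW (azimuth ≈ 338°).

45.3°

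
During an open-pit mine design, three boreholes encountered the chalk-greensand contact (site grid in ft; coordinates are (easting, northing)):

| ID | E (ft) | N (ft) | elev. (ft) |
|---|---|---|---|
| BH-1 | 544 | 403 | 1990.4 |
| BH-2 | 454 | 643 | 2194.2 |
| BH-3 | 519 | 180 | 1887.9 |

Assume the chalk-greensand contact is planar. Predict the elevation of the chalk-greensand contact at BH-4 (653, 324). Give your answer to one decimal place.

1859.8 ft

Two edge vectors: BH-1→BH-2 = (-90, 240, 203.8), BH-1→BH-3 = (-25, -223, -102.5).
Normal n = (BH-1→BH-2) × (BH-1→BH-3) = (20847.4, -14320, 26070).
So ∂z/∂E = −n_x/n_z = −0.79967 and ∂z/∂N = −n_y/n_z = 0.54929.
Intercept c from BH-1: 1990.4 + 435.02 − 221.36 = 2204.06.
At (653, 324): z = −522.2 + 178.0 + 2204.06 = 1859.8 ft.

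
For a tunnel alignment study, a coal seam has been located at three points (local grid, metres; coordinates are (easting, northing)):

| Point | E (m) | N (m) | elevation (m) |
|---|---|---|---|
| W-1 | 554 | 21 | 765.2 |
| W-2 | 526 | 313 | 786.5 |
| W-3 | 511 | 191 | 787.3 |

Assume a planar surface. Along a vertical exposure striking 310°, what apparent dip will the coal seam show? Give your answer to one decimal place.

Two edge vectors: W-1→W-2 = (-28, 292, 21.3), W-1→W-3 = (-43, 170, 22.1).
Normal n = (W-1→W-2) × (W-1→W-3) = (2832.2, -297.1, 7796).
So ∂z/∂E = −n_x/n_z = −0.36329 and ∂z/∂N = −n_y/n_z = 0.03811.
Unit vector along 310° is (sin 310°, cos 310°) = (-0.7660, 0.6428).
Slope in that direction = a·(-0.7660) + b·(0.6428) = 0.30279.
Apparent dip = arctan|0.30279| = 16.8° (true dip is 20.1°, so apparent ≤ true as expected).

16.8°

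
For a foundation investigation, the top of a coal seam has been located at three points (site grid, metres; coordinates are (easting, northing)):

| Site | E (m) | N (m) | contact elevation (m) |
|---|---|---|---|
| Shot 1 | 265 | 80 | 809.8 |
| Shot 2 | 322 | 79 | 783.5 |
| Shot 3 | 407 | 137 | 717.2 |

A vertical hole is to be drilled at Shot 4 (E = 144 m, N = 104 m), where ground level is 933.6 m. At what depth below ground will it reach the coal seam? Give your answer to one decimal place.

77.9 m

Let the plane be z = a·E + b·N + c.
Shot 2−Shot 1: 57a − 1b = −26.3;  Shot 3−Shot 1: 142a + 57b = −92.6.
Solving gives a = −0.46939, b = −0.45520.
Then c = 809.8 − a·265 − b·80 = 970.60.
At (144, 104): z_contact = −67.59 − 47.34 + 970.60 = 855.67 m.
Depth below ground = 933.6 − 855.67 = 77.9 m.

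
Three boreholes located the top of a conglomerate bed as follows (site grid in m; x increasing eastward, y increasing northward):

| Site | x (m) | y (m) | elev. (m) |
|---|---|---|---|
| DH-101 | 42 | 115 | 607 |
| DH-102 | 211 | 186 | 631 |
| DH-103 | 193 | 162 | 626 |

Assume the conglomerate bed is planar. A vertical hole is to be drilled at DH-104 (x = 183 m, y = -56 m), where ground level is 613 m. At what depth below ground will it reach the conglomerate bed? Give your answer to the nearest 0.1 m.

20.2 m

Let the plane be z = a·x + b·y + c.
DH-102−DH-101: 169a + 71b = 24;  DH-103−DH-101: 151a + 47b = 19.
Solving gives a = 0.07955, b = 0.14867.
Then c = 607 − a·42 − b·115 = 586.56.
At (183, -56): z_contact = 14.56 − 8.33 + 586.56 = 592.79 m.
Depth below ground = 613 − 592.79 = 20.2 m.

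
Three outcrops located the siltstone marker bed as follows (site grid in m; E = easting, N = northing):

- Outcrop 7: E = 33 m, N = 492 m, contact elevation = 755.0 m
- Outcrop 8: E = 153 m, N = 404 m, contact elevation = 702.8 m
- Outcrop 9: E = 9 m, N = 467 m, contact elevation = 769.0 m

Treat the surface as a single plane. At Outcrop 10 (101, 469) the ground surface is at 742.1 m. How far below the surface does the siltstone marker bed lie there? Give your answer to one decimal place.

18.9 m

Let the plane be z = a·E + b·N + c.
Outcrop 8−Outcrop 7: 120a − 88b = −52.2;  Outcrop 9−Outcrop 7: −24a − 25b = 14.
Solving gives a = −0.49628, b = −0.08357.
Then c = 755 − a·33 − b·492 = 812.49.
At (101, 469): z_contact = −50.12 − 39.19 + 812.49 = 723.17 m.
Depth below ground = 742.1 − 723.17 = 18.9 m.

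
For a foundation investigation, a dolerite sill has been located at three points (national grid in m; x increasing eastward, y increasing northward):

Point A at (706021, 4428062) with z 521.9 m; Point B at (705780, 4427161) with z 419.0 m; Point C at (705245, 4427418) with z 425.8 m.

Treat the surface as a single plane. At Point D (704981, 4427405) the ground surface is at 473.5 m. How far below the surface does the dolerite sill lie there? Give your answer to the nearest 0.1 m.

58.9 m

Two edge vectors: Point A→Point B = (-241, -901, -102.9), Point A→Point C = (-776, -644, -96.1).
Normal n = (Point A→Point B) × (Point A→Point C) = (20318.5, 56690.3, -543972).
So ∂z/∂x = −n_x/n_z = 0.037352106 and ∂z/∂y = −n_y/n_z = 0.104215474.
Intercept c from Point A: 521.9 − 26371.37 − 461472.58 = −487322.05.
At (704981, 4427405): z_contact = 26332.53 + 461404.11 − 487322.05 = 414.58 m.
Depth below ground = 473.5 − 414.58 = 58.9 m.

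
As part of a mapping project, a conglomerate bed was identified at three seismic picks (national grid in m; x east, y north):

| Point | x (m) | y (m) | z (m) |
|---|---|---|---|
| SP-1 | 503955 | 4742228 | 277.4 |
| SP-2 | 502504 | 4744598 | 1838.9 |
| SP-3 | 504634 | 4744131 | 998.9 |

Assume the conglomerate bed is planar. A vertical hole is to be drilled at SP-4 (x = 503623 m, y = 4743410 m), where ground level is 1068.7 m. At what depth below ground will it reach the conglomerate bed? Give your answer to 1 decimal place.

Let the plane be z = a·x + b·y + c.
SP-2−SP-1: −1451a + 2370b = 1561.5;  SP-3−SP-1: 679a + 1903b = 721.5.
Solving gives a = −0.288659057, b = 0.482133210.
Then c = 277.4 − a·503955 − b·4742228 = −2140637.04.
At (503623, 4743410): z_contact = −145375.34 + 2286955.49 − 2140637.04 = 943.12 m.
Depth below ground = 1068.7 − 943.12 = 125.6 m.

125.6 m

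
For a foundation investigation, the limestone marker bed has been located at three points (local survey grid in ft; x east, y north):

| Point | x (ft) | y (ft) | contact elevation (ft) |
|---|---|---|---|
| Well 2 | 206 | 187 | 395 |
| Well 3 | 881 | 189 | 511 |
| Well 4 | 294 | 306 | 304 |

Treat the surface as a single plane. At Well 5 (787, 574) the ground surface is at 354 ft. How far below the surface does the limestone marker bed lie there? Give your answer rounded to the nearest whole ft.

Two edge vectors: Well 2→Well 3 = (675, 2, 116), Well 2→Well 4 = (88, 119, -91).
Normal n = (Well 2→Well 3) × (Well 2→Well 4) = (-13986, 71633, 80149).
So ∂z/∂x = −n_x/n_z = 0.17450 and ∂z/∂y = −n_y/n_z = −0.89375.
Intercept c from Well 2: 395 − 35.95 + 167.13 = 526.18.
At (787, 574): z_contact = 137.3 − 513.0 + 526.18 = 150.5 ft.
Depth below ground = 354 − 150.5 = 203 ft.

203 ft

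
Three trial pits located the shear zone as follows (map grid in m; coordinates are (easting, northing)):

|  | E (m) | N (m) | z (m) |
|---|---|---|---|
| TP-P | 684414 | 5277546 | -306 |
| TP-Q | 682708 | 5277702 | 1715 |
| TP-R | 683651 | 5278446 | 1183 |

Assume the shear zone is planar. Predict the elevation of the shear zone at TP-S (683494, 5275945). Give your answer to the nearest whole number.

Two edge vectors: TP-P→TP-Q = (-1706, 156, 2021), TP-P→TP-R = (-763, 900, 1489).
Normal n = (TP-P→TP-Q) × (TP-P→TP-R) = (-1586616, 998211, -1416372).
So ∂z/∂E = −n_x/n_z = −1.12019724 and ∂z/∂N = −n_y/n_z = 0.70476612.
Intercept c from TP-P: -306 + 766678.67 − 3719435.62 = −2953062.95.
At (683494, 5275945): z = −765648.1 + 3718307.3 − 2953062.95 = -403.7 m.

-404 m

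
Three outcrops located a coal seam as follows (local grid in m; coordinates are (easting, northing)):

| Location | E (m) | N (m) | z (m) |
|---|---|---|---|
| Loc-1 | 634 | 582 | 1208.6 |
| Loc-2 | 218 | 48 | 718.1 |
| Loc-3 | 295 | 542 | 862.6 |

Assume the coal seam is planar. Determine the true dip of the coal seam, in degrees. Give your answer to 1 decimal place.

45.4°

Two edge vectors: Loc-1→Loc-2 = (-416, -534, -490.5), Loc-1→Loc-3 = (-339, -40, -346).
Normal n = (Loc-1→Loc-2) × (Loc-1→Loc-3) = (165144, 22343.5, -164386).
So ∂z/∂E = −n_x/n_z = 1.00461 and ∂z/∂N = −n_y/n_z = 0.13592.
Gradient magnitude |∇z| = √(a² + b²) = √(1.00924 + 0.01847) = 1.01376.
True dip = arctan(1.01376) = 45.4°, dipping toward W (azimuth ≈ 262°).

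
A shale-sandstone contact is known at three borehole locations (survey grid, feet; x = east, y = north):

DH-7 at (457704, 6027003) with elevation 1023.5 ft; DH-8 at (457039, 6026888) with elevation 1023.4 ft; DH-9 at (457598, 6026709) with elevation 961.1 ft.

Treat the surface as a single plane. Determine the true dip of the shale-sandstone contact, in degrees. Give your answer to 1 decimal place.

Let the plane be z = a·x + b·y + c.
DH-8−DH-7: −665a − 115b = −0.1;  DH-9−DH-7: −106a − 294b = −62.4.
Solving gives a = −0.03898, b = 0.22630.
Gradient magnitude |∇z| = √(a² + b²) = √(0.00152 + 0.05121) = 0.22963.
True dip = arctan(0.22963) = 12.9°, dipping toward S (azimuth ≈ 170°).

12.9°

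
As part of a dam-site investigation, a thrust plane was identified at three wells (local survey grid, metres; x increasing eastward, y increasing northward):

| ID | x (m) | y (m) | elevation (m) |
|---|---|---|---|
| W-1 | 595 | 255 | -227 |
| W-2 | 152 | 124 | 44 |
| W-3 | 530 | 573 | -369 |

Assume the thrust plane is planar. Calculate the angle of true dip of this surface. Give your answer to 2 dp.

Two edge vectors: W-1→W-2 = (-443, -131, 271), W-1→W-3 = (-65, 318, -142).
Normal n = (W-1→W-2) × (W-1→W-3) = (-67576, -80521, -149389).
So ∂z/∂x = −n_x/n_z = −0.45235 and ∂z/∂y = −n_y/n_z = −0.53900.
Gradient magnitude |∇z| = √(a² + b²) = √(0.20462 + 0.29052) = 0.70366.
True dip = arctan(0.70366) = 35.13°, dipping toward NE (azimuth ≈ 040°).

35.13°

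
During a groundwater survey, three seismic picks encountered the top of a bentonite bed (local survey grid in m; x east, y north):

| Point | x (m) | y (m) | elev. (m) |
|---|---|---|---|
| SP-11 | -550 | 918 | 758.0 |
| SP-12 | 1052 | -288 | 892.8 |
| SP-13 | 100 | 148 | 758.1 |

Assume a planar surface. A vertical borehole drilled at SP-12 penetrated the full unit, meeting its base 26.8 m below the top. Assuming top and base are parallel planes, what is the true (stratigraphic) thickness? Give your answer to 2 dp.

25.66 m

Two edge vectors: SP-11→SP-12 = (1602, -1206, 134.8), SP-11→SP-13 = (650, -770, 0.1).
Normal n = (SP-11→SP-12) × (SP-11→SP-13) = (103675.4, 87459.8, -449640).
So ∂z/∂x = −n_x/n_z = 0.23057 and ∂z/∂y = −n_y/n_z = 0.19451.
|∇z| = √(a²+b²) = 0.30166, so dip δ = arctan(0.30166) = 16.79°.
True thickness = vertical thickness × cos δ = 26.8 × cos 16.79° = 25.66 m.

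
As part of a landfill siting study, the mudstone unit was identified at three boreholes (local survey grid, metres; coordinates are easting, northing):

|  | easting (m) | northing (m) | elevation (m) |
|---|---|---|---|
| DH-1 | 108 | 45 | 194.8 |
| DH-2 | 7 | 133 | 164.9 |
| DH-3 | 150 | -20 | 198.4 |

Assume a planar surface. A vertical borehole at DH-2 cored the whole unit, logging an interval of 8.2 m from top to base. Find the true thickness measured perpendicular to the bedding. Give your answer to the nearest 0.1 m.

Let the plane be z = a·easting + b·northing + c.
DH-2−DH-1: −101a + 88b = −29.9;  DH-3−DH-1: 42a − 65b = 3.6.
Solving gives a = 0.56699, b = 0.31098.
|∇z| = √(a²+b²) = 0.64667, so dip δ = arctan(0.64667) = 32.89°.
True thickness = vertical thickness × cos δ = 8.2 × cos 32.89° = 6.9 m.

6.9 m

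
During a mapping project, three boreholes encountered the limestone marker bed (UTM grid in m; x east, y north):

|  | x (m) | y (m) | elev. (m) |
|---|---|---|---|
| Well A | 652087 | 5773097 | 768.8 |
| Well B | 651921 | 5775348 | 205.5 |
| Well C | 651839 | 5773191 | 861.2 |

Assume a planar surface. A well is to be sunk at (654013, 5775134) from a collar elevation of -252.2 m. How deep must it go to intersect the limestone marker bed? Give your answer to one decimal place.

487.1 m

Two edge vectors: Well A→Well B = (-166, 2251, -563.3), Well A→Well C = (-248, 94, 92.4).
Normal n = (Well A→Well B) × (Well A→Well C) = (260942.6, 155036.8, 542644).
So ∂z/∂x = −n_x/n_z = −0.480872543 and ∂z/∂y = −n_y/n_z = −0.285706283.
Intercept c from Well A: 768.8 + 313570.73 + 1649410.08 = 1963749.62.
At (654013, 5775134): z_contact = −314496.89 − 1649992.07 + 1963749.62 = -739.34 m.
Depth below ground = -252.2 − (-739.34) = 487.1 m.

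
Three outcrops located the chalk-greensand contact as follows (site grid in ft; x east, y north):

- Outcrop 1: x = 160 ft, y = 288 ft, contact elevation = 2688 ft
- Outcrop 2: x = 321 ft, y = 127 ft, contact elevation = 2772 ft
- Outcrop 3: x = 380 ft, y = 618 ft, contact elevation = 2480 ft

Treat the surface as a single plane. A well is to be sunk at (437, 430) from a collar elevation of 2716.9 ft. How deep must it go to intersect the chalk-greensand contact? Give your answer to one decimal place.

Let the plane be z = a·x + b·y + c.
Outcrop 2−Outcrop 1: 161a − 161b = 84;  Outcrop 3−Outcrop 1: 220a + 330b = −208.
Solving gives a = −0.06514, b = −0.58688.
Then c = 2688 − a·160 − b·288 = 2867.44.
At (437, 430): z_contact = −28.47 − 252.36 + 2867.44 = 2586.62 ft.
Depth below ground = 2716.9 − 2586.62 = 130.3 ft.

130.3 ft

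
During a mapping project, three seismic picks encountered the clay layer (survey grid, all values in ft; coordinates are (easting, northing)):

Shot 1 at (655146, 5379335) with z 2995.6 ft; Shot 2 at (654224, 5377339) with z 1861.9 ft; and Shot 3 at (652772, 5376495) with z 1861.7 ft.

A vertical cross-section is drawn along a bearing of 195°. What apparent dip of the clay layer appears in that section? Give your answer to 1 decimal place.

Two edge vectors: Shot 1→Shot 2 = (-922, -1996, -1133.7), Shot 1→Shot 3 = (-2374, -2840, -1133.9).
Normal n = (Shot 1→Shot 2) × (Shot 1→Shot 3) = (-956443.6, 1645948, -2120024).
So ∂z/∂E = −n_x/n_z = −0.45115 and ∂z/∂N = −n_y/n_z = 0.77638.
Unit vector along 195° is (sin 195°, cos 195°) = (-0.2588, -0.9659).
Slope in that direction = a·(-0.2588) + b·(-0.9659) = −0.63316.
Apparent dip = arctan|0.63316| = 32.3° (true dip is 41.9°, so apparent ≤ true as expected).

32.3°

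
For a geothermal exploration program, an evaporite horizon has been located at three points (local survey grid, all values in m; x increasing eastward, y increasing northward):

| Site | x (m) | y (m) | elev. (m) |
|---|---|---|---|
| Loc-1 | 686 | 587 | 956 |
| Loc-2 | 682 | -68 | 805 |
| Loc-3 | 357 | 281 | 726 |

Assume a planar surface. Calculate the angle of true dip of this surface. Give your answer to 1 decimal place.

28.3°

Two edge vectors: Loc-1→Loc-2 = (-4, -655, -151), Loc-1→Loc-3 = (-329, -306, -230).
Normal n = (Loc-1→Loc-2) × (Loc-1→Loc-3) = (104444, 48759, -214271).
So ∂z/∂x = −n_x/n_z = 0.48744 and ∂z/∂y = −n_y/n_z = 0.22756.
Gradient magnitude |∇z| = √(a² + b²) = √(0.23760 + 0.05178) = 0.53794.
True dip = arctan(0.53794) = 28.3°, dipping toward WSW (azimuth ≈ 245°).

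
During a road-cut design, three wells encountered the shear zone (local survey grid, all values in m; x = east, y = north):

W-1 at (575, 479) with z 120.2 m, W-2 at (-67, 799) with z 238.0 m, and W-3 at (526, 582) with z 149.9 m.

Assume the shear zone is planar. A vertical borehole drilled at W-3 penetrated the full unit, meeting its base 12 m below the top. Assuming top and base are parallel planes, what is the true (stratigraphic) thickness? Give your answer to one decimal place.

Let the plane be z = a·x + b·y + c.
W-2−W-1: −642a + 320b = 117.8;  W-3−W-1: −49a + 103b = 29.7.
Solving gives a = −0.05212, b = 0.26355.
|∇z| = √(a²+b²) = 0.26866, so dip δ = arctan(0.26866) = 15.04°.
True thickness = vertical thickness × cos δ = 12 × cos 15.04° = 11.6 m.

11.6 m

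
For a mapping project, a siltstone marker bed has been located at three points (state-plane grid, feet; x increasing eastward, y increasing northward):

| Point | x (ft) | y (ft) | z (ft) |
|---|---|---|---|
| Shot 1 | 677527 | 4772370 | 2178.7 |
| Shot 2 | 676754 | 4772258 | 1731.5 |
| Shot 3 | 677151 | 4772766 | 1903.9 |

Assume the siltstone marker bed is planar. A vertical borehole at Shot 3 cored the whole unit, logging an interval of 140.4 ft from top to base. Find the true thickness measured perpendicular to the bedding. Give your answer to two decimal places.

119.84 ft

Two edge vectors: Shot 1→Shot 2 = (-773, -112, -447.2), Shot 1→Shot 3 = (-376, 396, -274.8).
Normal n = (Shot 1→Shot 2) × (Shot 1→Shot 3) = (207868.8, -44273.2, -348220).
So ∂z/∂x = −n_x/n_z = 0.59695 and ∂z/∂y = −n_y/n_z = −0.12714.
|∇z| = √(a²+b²) = 0.61034, so dip δ = arctan(0.61034) = 31.40°.
True thickness = vertical thickness × cos δ = 140.4 × cos 31.40° = 119.84 ft.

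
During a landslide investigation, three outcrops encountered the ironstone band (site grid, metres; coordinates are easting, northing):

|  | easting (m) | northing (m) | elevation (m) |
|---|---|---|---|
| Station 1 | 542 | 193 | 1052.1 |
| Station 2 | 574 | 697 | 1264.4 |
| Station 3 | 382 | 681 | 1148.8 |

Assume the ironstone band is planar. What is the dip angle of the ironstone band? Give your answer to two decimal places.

34.52°

Two edge vectors: Station 1→Station 2 = (32, 504, 212.3), Station 1→Station 3 = (-160, 488, 96.7).
Normal n = (Station 1→Station 2) × (Station 1→Station 3) = (-54865.6, -37062.4, 96256).
So ∂z/∂easting = −n_x/n_z = 0.57000 and ∂z/∂northing = −n_y/n_z = 0.38504.
Gradient magnitude |∇z| = √(a² + b²) = √(0.32490 + 0.14826) = 0.68786.
True dip = arctan(0.68786) = 34.52°, dipping toward SW (azimuth ≈ 236°).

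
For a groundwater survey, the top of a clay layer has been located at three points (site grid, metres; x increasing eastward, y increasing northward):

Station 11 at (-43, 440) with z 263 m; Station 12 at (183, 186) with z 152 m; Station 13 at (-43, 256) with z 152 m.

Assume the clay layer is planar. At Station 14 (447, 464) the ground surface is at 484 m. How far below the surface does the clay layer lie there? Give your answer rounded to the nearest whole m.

Let the plane be z = a·x + b·y + c.
Station 12−Station 11: 226a − 254b = −111;  Station 13−Station 11: 0a − 184b = −111.
Solving gives a = 0.18685, b = 0.60326.
Then c = 263 − a·-43 − b·440 = 5.60.
At (447, 464): z_contact = 83.5 + 279.9 + 5.60 = 369.0 m.
Depth below ground = 484 − 369.0 = 115 m.

115 m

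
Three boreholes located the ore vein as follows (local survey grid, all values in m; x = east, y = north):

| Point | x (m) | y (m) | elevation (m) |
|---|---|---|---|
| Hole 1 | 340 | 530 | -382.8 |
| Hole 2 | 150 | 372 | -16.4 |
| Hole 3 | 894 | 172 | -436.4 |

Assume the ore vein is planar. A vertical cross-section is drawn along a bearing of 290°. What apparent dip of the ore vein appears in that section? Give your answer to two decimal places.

Let the plane be z = a·x + b·y + c.
Hole 2−Hole 1: −190a − 158b = 366.4;  Hole 3−Hole 1: 554a − 358b = −53.6.
Solving gives a = −0.89771, b = −1.23947.
Unit vector along 290° is (sin 290°, cos 290°) = (-0.9397, 0.3420).
Slope in that direction = a·(-0.9397) + b·(0.3420) = 0.41965.
Apparent dip = arctan|0.41965| = 22.77° (true dip is 56.8°, so apparent ≤ true as expected).

22.77°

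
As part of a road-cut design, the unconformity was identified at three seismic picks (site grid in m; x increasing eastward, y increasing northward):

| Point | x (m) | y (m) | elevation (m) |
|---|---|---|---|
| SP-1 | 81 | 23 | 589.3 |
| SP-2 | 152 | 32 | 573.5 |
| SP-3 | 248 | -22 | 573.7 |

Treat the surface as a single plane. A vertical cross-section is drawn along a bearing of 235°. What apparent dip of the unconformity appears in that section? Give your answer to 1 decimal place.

18.5°

Let the plane be z = a·x + b·y + c.
SP-2−SP-1: 71a + 9b = −15.8;  SP-3−SP-1: 167a − 45b = −15.6.
Solving gives a = −0.18123, b = −0.32588.
Unit vector along 235° is (sin 235°, cos 235°) = (-0.8192, -0.5736).
Slope in that direction = a·(-0.8192) + b·(-0.5736) = 0.33537.
Apparent dip = arctan|0.33537| = 18.5° (true dip is 20.4°, so apparent ≤ true as expected).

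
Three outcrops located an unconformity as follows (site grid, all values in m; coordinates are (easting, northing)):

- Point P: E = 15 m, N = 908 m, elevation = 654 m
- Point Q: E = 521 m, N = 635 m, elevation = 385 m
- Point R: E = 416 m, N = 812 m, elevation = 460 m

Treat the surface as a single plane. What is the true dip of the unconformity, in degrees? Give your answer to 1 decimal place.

Two edge vectors: Point P→Point Q = (506, -273, -269), Point P→Point R = (401, -96, -194).
Normal n = (Point P→Point Q) × (Point P→Point R) = (27138, -9705, 60897).
So ∂z/∂E = −n_x/n_z = −0.44564 and ∂z/∂N = −n_y/n_z = 0.15937.
Gradient magnitude |∇z| = √(a² + b²) = √(0.19859 + 0.02540) = 0.47328.
True dip = arctan(0.47328) = 25.3°, dipping toward ESE (azimuth ≈ 110°).

25.3°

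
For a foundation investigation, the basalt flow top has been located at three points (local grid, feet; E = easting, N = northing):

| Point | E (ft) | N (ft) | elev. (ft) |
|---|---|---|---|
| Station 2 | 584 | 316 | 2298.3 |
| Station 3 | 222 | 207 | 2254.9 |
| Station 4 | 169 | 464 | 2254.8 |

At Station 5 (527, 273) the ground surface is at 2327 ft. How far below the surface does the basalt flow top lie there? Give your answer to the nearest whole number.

Let the plane be z = a·E + b·N + c.
Station 3−Station 2: −362a − 109b = −43.4;  Station 4−Station 2: −415a + 148b = −43.5.
Solving gives a = 0.11299, b = 0.02291.
Then c = 2298.3 − a·584 − b·316 = 2225.07.
At (527, 273): z_contact = 59.5 + 6.3 + 2225.07 = 2290.9 ft.
Depth below ground = 2327 − 2290.9 = 36 ft.

36 ft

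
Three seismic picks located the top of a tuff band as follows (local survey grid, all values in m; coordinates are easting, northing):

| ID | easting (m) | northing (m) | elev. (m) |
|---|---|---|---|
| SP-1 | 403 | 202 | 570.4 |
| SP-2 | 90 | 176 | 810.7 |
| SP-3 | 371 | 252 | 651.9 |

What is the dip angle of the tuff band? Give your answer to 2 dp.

Let the plane be z = a·easting + b·northing + c.
SP-2−SP-1: −313a − 26b = 240.3;  SP-3−SP-1: −32a + 50b = 81.5.
Solving gives a = −0.85754, b = 1.08117.
Gradient magnitude |∇z| = √(a² + b²) = √(0.73538 + 1.16894) = 1.37997.
True dip = arctan(1.37997) = 54.07°, dipping toward SE (azimuth ≈ 142°).

54.07°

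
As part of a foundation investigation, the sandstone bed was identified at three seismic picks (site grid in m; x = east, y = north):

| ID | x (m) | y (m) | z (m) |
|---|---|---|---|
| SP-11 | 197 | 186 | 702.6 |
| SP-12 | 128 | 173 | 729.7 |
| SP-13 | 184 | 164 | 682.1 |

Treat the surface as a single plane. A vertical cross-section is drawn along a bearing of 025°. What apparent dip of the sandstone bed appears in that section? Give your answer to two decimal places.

Two edge vectors: SP-11→SP-12 = (-69, -13, 27.1), SP-11→SP-13 = (-13, -22, -20.5).
Normal n = (SP-11→SP-12) × (SP-11→SP-13) = (862.7, -1766.8, 1349).
So ∂z/∂x = −n_x/n_z = −0.63951 and ∂z/∂y = −n_y/n_z = 1.30971.
Unit vector along 025° is (sin 25°, cos 25°) = (0.4226, 0.9063).
Slope in that direction = a·(0.4226) + b·(0.9063) = 0.91673.
Apparent dip = arctan|0.91673| = 42.51° (true dip is 55.5°, so apparent ≤ true as expected).

42.51°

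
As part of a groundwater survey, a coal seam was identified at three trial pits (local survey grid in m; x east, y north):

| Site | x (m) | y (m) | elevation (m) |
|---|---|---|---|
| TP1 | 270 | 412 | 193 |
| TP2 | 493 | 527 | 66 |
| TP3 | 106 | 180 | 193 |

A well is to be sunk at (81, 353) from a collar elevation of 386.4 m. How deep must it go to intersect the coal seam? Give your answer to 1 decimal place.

Let the plane be z = a·x + b·y + c.
TP2−TP1: 223a + 115b = −127;  TP3−TP1: −164a − 232b = 0.
Solving gives a = −0.89622, b = 0.63353.
Then c = 193 − a·270 − b·412 = 173.96.
At (81, 353): z_contact = −72.59 + 223.64 + 173.96 = 325.01 m.
Depth below ground = 386.4 − 325.01 = 61.4 m.

61.4 m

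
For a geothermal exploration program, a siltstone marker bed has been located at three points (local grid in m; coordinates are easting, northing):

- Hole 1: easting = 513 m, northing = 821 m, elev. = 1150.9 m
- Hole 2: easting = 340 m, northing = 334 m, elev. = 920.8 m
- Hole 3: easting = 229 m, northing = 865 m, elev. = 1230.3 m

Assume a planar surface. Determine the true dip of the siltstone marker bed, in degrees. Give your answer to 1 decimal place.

30.0°

Two edge vectors: Hole 1→Hole 2 = (-173, -487, -230.1), Hole 1→Hole 3 = (-284, 44, 79.4).
Normal n = (Hole 1→Hole 2) × (Hole 1→Hole 3) = (-28543.4, 79084.6, -145920).
So ∂z/∂easting = −n_x/n_z = −0.19561 and ∂z/∂northing = −n_y/n_z = 0.54197.
Gradient magnitude |∇z| = √(a² + b²) = √(0.03826 + 0.29373) = 0.57619.
True dip = arctan(0.57619) = 30.0°, dipping toward SSE (azimuth ≈ 160°).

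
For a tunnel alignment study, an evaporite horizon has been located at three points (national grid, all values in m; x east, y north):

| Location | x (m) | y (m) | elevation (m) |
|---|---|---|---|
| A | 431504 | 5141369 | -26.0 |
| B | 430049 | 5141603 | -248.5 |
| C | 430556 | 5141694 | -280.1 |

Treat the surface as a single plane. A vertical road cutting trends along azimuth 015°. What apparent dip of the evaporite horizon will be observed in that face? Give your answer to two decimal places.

30.87°

Let the plane be z = a·x + b·y + c.
B−A: −1455a + 234b = −222.5;  C−A: −948a + 325b = −254.1.
Solving gives a = 0.05120, b = −0.63250.
Unit vector along 015° is (sin 15°, cos 15°) = (0.2588, 0.9659).
Slope in that direction = a·(0.2588) + b·(0.9659) = −0.59770.
Apparent dip = arctan|0.59770| = 30.87° (true dip is 32.4°, so apparent ≤ true as expected).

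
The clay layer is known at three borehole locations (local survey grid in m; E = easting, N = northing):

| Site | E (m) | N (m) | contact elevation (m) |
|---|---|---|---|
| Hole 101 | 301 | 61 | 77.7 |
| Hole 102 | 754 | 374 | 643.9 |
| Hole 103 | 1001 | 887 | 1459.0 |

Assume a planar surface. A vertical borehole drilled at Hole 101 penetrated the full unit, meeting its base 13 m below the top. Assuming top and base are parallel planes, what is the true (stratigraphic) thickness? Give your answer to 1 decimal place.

Two edge vectors: Hole 101→Hole 102 = (453, 313, 566.2), Hole 101→Hole 103 = (700, 826, 1381.3).
Normal n = (Hole 101→Hole 102) × (Hole 101→Hole 103) = (-35334.3, -229388.9, 155078).
So ∂z/∂E = −n_x/n_z = 0.22785 and ∂z/∂N = −n_y/n_z = 1.47918.
|∇z| = √(a²+b²) = 1.49663, so dip δ = arctan(1.49663) = 56.25°.
True thickness = vertical thickness × cos δ = 13 × cos 56.25° = 7.2 m.

7.2 m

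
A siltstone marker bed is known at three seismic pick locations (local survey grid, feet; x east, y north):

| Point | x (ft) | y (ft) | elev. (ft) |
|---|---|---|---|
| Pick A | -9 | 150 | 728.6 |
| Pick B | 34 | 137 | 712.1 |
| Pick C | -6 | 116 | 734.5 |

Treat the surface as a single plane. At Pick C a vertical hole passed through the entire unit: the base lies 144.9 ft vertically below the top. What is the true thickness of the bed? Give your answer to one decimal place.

129.8 ft

Two edge vectors: Pick A→Pick B = (43, -13, -16.5), Pick A→Pick C = (3, -34, 5.9).
Normal n = (Pick A→Pick B) × (Pick A→Pick C) = (-637.7, -303.2, -1423).
So ∂z/∂x = −n_x/n_z = −0.44814 and ∂z/∂y = −n_y/n_z = −0.21307.
|∇z| = √(a²+b²) = 0.49621, so dip δ = arctan(0.49621) = 26.39°.
True thickness = vertical thickness × cos δ = 144.9 × cos 26.39° = 129.8 ft.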